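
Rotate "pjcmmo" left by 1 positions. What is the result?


Input: "pjcmmo", rotate left by 1
First 1 characters: "p"
Remaining characters: "jcmmo"
Concatenate remaining + first: "jcmmo" + "p" = "jcmmop"

jcmmop


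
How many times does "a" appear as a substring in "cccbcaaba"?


Searching for "a" in "cccbcaaba"
Scanning each position:
  Position 0: "c" => no
  Position 1: "c" => no
  Position 2: "c" => no
  Position 3: "b" => no
  Position 4: "c" => no
  Position 5: "a" => MATCH
  Position 6: "a" => MATCH
  Position 7: "b" => no
  Position 8: "a" => MATCH
Total occurrences: 3

3


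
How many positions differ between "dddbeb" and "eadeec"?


Comparing "dddbeb" and "eadeec" position by position:
  Position 0: 'd' vs 'e' => DIFFER
  Position 1: 'd' vs 'a' => DIFFER
  Position 2: 'd' vs 'd' => same
  Position 3: 'b' vs 'e' => DIFFER
  Position 4: 'e' vs 'e' => same
  Position 5: 'b' vs 'c' => DIFFER
Positions that differ: 4

4


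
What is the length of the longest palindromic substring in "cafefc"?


Input: "cafefc"
Checking substrings for palindromes:
  [2:5] "fef" (len 3) => palindrome
Longest palindromic substring: "fef" with length 3

3


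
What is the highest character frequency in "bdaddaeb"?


Input: bdaddaeb
Character counts:
  'a': 2
  'b': 2
  'd': 3
  'e': 1
Maximum frequency: 3

3


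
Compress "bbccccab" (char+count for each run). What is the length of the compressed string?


Input: bbccccab
Runs:
  'b' x 2 => "b2"
  'c' x 4 => "c4"
  'a' x 1 => "a1"
  'b' x 1 => "b1"
Compressed: "b2c4a1b1"
Compressed length: 8

8


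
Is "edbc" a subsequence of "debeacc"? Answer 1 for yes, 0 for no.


Check if "edbc" is a subsequence of "debeacc"
Greedy scan:
  Position 0 ('d'): no match needed
  Position 1 ('e'): matches sub[0] = 'e'
  Position 2 ('b'): no match needed
  Position 3 ('e'): no match needed
  Position 4 ('a'): no match needed
  Position 5 ('c'): no match needed
  Position 6 ('c'): no match needed
Only matched 1/4 characters => not a subsequence

0


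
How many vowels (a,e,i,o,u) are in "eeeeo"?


Input: eeeeo
Checking each character:
  'e' at position 0: vowel (running total: 1)
  'e' at position 1: vowel (running total: 2)
  'e' at position 2: vowel (running total: 3)
  'e' at position 3: vowel (running total: 4)
  'o' at position 4: vowel (running total: 5)
Total vowels: 5

5


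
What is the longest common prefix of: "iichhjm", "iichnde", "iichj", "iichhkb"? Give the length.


Words: iichhjm, iichnde, iichj, iichhkb
  Position 0: all 'i' => match
  Position 1: all 'i' => match
  Position 2: all 'c' => match
  Position 3: all 'h' => match
  Position 4: ('h', 'n', 'j', 'h') => mismatch, stop
LCP = "iich" (length 4)

4


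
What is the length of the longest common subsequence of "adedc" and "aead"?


LCS of "adedc" and "aead"
DP table:
           a    e    a    d
      0    0    0    0    0
  a   0    1    1    1    1
  d   0    1    1    1    2
  e   0    1    2    2    2
  d   0    1    2    2    3
  c   0    1    2    2    3
LCS length = dp[5][4] = 3

3


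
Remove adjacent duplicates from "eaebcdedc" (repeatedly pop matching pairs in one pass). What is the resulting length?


Input: eaebcdedc
Stack-based adjacent duplicate removal:
  Read 'e': push. Stack: e
  Read 'a': push. Stack: ea
  Read 'e': push. Stack: eae
  Read 'b': push. Stack: eaeb
  Read 'c': push. Stack: eaebc
  Read 'd': push. Stack: eaebcd
  Read 'e': push. Stack: eaebcde
  Read 'd': push. Stack: eaebcded
  Read 'c': push. Stack: eaebcdedc
Final stack: "eaebcdedc" (length 9)

9


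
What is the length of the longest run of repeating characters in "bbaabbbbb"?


Input: "bbaabbbbb"
Scanning for longest run:
  Position 1 ('b'): continues run of 'b', length=2
  Position 2 ('a'): new char, reset run to 1
  Position 3 ('a'): continues run of 'a', length=2
  Position 4 ('b'): new char, reset run to 1
  Position 5 ('b'): continues run of 'b', length=2
  Position 6 ('b'): continues run of 'b', length=3
  Position 7 ('b'): continues run of 'b', length=4
  Position 8 ('b'): continues run of 'b', length=5
Longest run: 'b' with length 5

5


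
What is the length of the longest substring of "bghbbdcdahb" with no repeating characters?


Input: "bghbbdcdahb"
Sliding window (track last position of each char):
  Position 0 ('b'): window [0,0] length 1 -- new best
  Position 1 ('g'): window [0,1] length 2 -- new best
  Position 2 ('h'): window [0,2] length 3 -- new best
  Position 3 ('b'): repeat (last at 0), move window start to 1
  Position 3 ('b'): window [1,3] length 3
  Position 4 ('b'): repeat (last at 3), move window start to 4
  Position 4 ('b'): window [4,4] length 1
  Position 5 ('d'): window [4,5] length 2
  Position 6 ('c'): window [4,6] length 3
  Position 7 ('d'): repeat (last at 5), move window start to 6
  Position 7 ('d'): window [6,7] length 2
  Position 8 ('a'): window [6,8] length 3
  Position 9 ('h'): window [6,9] length 4 -- new best
  Position 10 ('b'): window [6,10] length 5 -- new best
Longest substring with no repeats: "cdahb" with length 5

5


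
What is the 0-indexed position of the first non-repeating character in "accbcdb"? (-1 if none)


Input: accbcdb
Character frequencies:
  'a': 1
  'b': 2
  'c': 3
  'd': 1
Scanning left to right for freq == 1:
  Position 0 ('a'): unique! => answer = 0

0


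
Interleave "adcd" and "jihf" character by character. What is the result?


Interleaving "adcd" and "jihf":
  Position 0: 'a' from first, 'j' from second => "aj"
  Position 1: 'd' from first, 'i' from second => "di"
  Position 2: 'c' from first, 'h' from second => "ch"
  Position 3: 'd' from first, 'f' from second => "df"
Result: ajdichdf

ajdichdf


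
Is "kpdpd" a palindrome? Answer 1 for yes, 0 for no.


Input: kpdpd
Reversed: dpdpk
  Compare pos 0 ('k') with pos 4 ('d'): MISMATCH
  Compare pos 1 ('p') with pos 3 ('p'): match
Result: not a palindrome

0


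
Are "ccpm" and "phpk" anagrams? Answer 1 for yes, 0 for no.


Strings: "ccpm", "phpk"
Sorted first:  ccmp
Sorted second: hkpp
Differ at position 0: 'c' vs 'h' => not anagrams

0


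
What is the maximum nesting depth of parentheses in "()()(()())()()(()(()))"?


Input: "()()(()())()()(()(()))"
Tracking depth:
  Position 0 '(': depth becomes 1
  Position 1 ')': depth becomes 0
  Position 2 '(': depth becomes 1
  Position 3 ')': depth becomes 0
  Position 4 '(': depth becomes 1
  Position 5 '(': depth becomes 2
  Position 6 ')': depth becomes 1
  Position 7 '(': depth becomes 2
  Position 8 ')': depth becomes 1
  Position 9 ')': depth becomes 0
  Position 10 '(': depth becomes 1
  Position 11 ')': depth becomes 0
  Position 12 '(': depth becomes 1
  Position 13 ')': depth becomes 0
  Position 14 '(': depth becomes 1
  Position 15 '(': depth becomes 2
  Position 16 ')': depth becomes 1
  Position 17 '(': depth becomes 2
  Position 18 '(': depth becomes 3
  Position 19 ')': depth becomes 2
  Position 20 ')': depth becomes 1
  Position 21 ')': depth becomes 0
Maximum depth reached: 3

3


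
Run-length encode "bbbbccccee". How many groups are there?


Input: bbbbccccee
Scanning for consecutive runs:
  Group 1: 'b' x 4 (positions 0-3)
  Group 2: 'c' x 4 (positions 4-7)
  Group 3: 'e' x 2 (positions 8-9)
Total groups: 3

3


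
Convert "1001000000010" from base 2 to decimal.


Input: "1001000000010" in base 2
Positional expansion:
  Digit '1' (value 1) x 2^12 = 4096
  Digit '0' (value 0) x 2^11 = 0
  Digit '0' (value 0) x 2^10 = 0
  Digit '1' (value 1) x 2^9 = 512
  Digit '0' (value 0) x 2^8 = 0
  Digit '0' (value 0) x 2^7 = 0
  Digit '0' (value 0) x 2^6 = 0
  Digit '0' (value 0) x 2^5 = 0
  Digit '0' (value 0) x 2^4 = 0
  Digit '0' (value 0) x 2^3 = 0
  Digit '0' (value 0) x 2^2 = 0
  Digit '1' (value 1) x 2^1 = 2
  Digit '0' (value 0) x 2^0 = 0
Sum = 4610

4610


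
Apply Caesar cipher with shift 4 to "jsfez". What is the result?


Caesar cipher: shift "jsfez" by 4
  'j' (pos 9) + 4 = pos 13 = 'n'
  's' (pos 18) + 4 = pos 22 = 'w'
  'f' (pos 5) + 4 = pos 9 = 'j'
  'e' (pos 4) + 4 = pos 8 = 'i'
  'z' (pos 25) + 4 = pos 3 = 'd'
Result: nwjid

nwjid


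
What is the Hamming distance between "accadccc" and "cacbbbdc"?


Comparing "accadccc" and "cacbbbdc" position by position:
  Position 0: 'a' vs 'c' => differ
  Position 1: 'c' vs 'a' => differ
  Position 2: 'c' vs 'c' => same
  Position 3: 'a' vs 'b' => differ
  Position 4: 'd' vs 'b' => differ
  Position 5: 'c' vs 'b' => differ
  Position 6: 'c' vs 'd' => differ
  Position 7: 'c' vs 'c' => same
Total differences (Hamming distance): 6

6


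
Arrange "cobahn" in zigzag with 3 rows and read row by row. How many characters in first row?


Zigzag "cobahn" into 3 rows:
Placing characters:
  'c' => row 0
  'o' => row 1
  'b' => row 2
  'a' => row 1
  'h' => row 0
  'n' => row 1
Rows:
  Row 0: "ch"
  Row 1: "oan"
  Row 2: "b"
First row length: 2

2


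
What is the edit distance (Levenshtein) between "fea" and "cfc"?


Computing edit distance: "fea" -> "cfc"
DP table:
           c    f    c
      0    1    2    3
  f   1    1    1    2
  e   2    2    2    2
  a   3    3    3    3
Edit distance = dp[3][3] = 3

3


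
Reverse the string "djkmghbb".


Input: djkmghbb
Reading characters right to left:
  Position 7: 'b'
  Position 6: 'b'
  Position 5: 'h'
  Position 4: 'g'
  Position 3: 'm'
  Position 2: 'k'
  Position 1: 'j'
  Position 0: 'd'
Reversed: bbhgmkjd

bbhgmkjd


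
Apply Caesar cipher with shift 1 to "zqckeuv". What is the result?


Caesar cipher: shift "zqckeuv" by 1
  'z' (pos 25) + 1 = pos 0 = 'a'
  'q' (pos 16) + 1 = pos 17 = 'r'
  'c' (pos 2) + 1 = pos 3 = 'd'
  'k' (pos 10) + 1 = pos 11 = 'l'
  'e' (pos 4) + 1 = pos 5 = 'f'
  'u' (pos 20) + 1 = pos 21 = 'v'
  'v' (pos 21) + 1 = pos 22 = 'w'
Result: ardlfvw

ardlfvw


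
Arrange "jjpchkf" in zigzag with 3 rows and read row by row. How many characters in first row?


Zigzag "jjpchkf" into 3 rows:
Placing characters:
  'j' => row 0
  'j' => row 1
  'p' => row 2
  'c' => row 1
  'h' => row 0
  'k' => row 1
  'f' => row 2
Rows:
  Row 0: "jh"
  Row 1: "jck"
  Row 2: "pf"
First row length: 2

2


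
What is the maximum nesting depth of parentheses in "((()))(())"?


Input: "((()))(())"
Tracking depth:
  Position 0 '(': depth becomes 1
  Position 1 '(': depth becomes 2
  Position 2 '(': depth becomes 3
  Position 3 ')': depth becomes 2
  Position 4 ')': depth becomes 1
  Position 5 ')': depth becomes 0
  Position 6 '(': depth becomes 1
  Position 7 '(': depth becomes 2
  Position 8 ')': depth becomes 1
  Position 9 ')': depth becomes 0
Maximum depth reached: 3

3


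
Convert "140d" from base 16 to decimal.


Input: "140d" in base 16
Positional expansion:
  Digit '1' (value 1) x 16^3 = 4096
  Digit '4' (value 4) x 16^2 = 1024
  Digit '0' (value 0) x 16^1 = 0
  Digit 'd' (value 13) x 16^0 = 13
Sum = 5133

5133


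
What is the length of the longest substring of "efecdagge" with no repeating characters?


Input: "efecdagge"
Sliding window (track last position of each char):
  Position 0 ('e'): window [0,0] length 1 -- new best
  Position 1 ('f'): window [0,1] length 2 -- new best
  Position 2 ('e'): repeat (last at 0), move window start to 1
  Position 2 ('e'): window [1,2] length 2
  Position 3 ('c'): window [1,3] length 3 -- new best
  Position 4 ('d'): window [1,4] length 4 -- new best
  Position 5 ('a'): window [1,5] length 5 -- new best
  Position 6 ('g'): window [1,6] length 6 -- new best
  Position 7 ('g'): repeat (last at 6), move window start to 7
  Position 7 ('g'): window [7,7] length 1
  Position 8 ('e'): window [7,8] length 2
Longest substring with no repeats: "fecdag" with length 6

6


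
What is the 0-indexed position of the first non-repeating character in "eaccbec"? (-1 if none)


Input: eaccbec
Character frequencies:
  'a': 1
  'b': 1
  'c': 3
  'e': 2
Scanning left to right for freq == 1:
  Position 0 ('e'): freq=2, skip
  Position 1 ('a'): unique! => answer = 1

1


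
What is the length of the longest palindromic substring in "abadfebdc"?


Input: "abadfebdc"
Checking substrings for palindromes:
  [0:3] "aba" (len 3) => palindrome
Longest palindromic substring: "aba" with length 3

3


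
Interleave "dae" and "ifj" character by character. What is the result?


Interleaving "dae" and "ifj":
  Position 0: 'd' from first, 'i' from second => "di"
  Position 1: 'a' from first, 'f' from second => "af"
  Position 2: 'e' from first, 'j' from second => "ej"
Result: diafej

diafej


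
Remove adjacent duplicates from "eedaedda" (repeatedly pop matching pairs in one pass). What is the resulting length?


Input: eedaedda
Stack-based adjacent duplicate removal:
  Read 'e': push. Stack: e
  Read 'e': matches stack top 'e' => pop. Stack: (empty)
  Read 'd': push. Stack: d
  Read 'a': push. Stack: da
  Read 'e': push. Stack: dae
  Read 'd': push. Stack: daed
  Read 'd': matches stack top 'd' => pop. Stack: dae
  Read 'a': push. Stack: daea
Final stack: "daea" (length 4)

4


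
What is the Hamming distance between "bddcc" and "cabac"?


Comparing "bddcc" and "cabac" position by position:
  Position 0: 'b' vs 'c' => differ
  Position 1: 'd' vs 'a' => differ
  Position 2: 'd' vs 'b' => differ
  Position 3: 'c' vs 'a' => differ
  Position 4: 'c' vs 'c' => same
Total differences (Hamming distance): 4

4


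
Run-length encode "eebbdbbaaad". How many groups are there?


Input: eebbdbbaaad
Scanning for consecutive runs:
  Group 1: 'e' x 2 (positions 0-1)
  Group 2: 'b' x 2 (positions 2-3)
  Group 3: 'd' x 1 (positions 4-4)
  Group 4: 'b' x 2 (positions 5-6)
  Group 5: 'a' x 3 (positions 7-9)
  Group 6: 'd' x 1 (positions 10-10)
Total groups: 6

6


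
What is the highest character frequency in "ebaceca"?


Input: ebaceca
Character counts:
  'a': 2
  'b': 1
  'c': 2
  'e': 2
Maximum frequency: 2

2


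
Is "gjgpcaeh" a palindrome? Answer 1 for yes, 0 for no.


Input: gjgpcaeh
Reversed: heacpgjg
  Compare pos 0 ('g') with pos 7 ('h'): MISMATCH
  Compare pos 1 ('j') with pos 6 ('e'): MISMATCH
  Compare pos 2 ('g') with pos 5 ('a'): MISMATCH
  Compare pos 3 ('p') with pos 4 ('c'): MISMATCH
Result: not a palindrome

0


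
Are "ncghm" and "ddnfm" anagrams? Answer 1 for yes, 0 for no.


Strings: "ncghm", "ddnfm"
Sorted first:  cghmn
Sorted second: ddfmn
Differ at position 0: 'c' vs 'd' => not anagrams

0


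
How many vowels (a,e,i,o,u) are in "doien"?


Input: doien
Checking each character:
  'd' at position 0: consonant
  'o' at position 1: vowel (running total: 1)
  'i' at position 2: vowel (running total: 2)
  'e' at position 3: vowel (running total: 3)
  'n' at position 4: consonant
Total vowels: 3

3


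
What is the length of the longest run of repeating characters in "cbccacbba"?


Input: "cbccacbba"
Scanning for longest run:
  Position 1 ('b'): new char, reset run to 1
  Position 2 ('c'): new char, reset run to 1
  Position 3 ('c'): continues run of 'c', length=2
  Position 4 ('a'): new char, reset run to 1
  Position 5 ('c'): new char, reset run to 1
  Position 6 ('b'): new char, reset run to 1
  Position 7 ('b'): continues run of 'b', length=2
  Position 8 ('a'): new char, reset run to 1
Longest run: 'c' with length 2

2


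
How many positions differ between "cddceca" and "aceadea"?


Comparing "cddceca" and "aceadea" position by position:
  Position 0: 'c' vs 'a' => DIFFER
  Position 1: 'd' vs 'c' => DIFFER
  Position 2: 'd' vs 'e' => DIFFER
  Position 3: 'c' vs 'a' => DIFFER
  Position 4: 'e' vs 'd' => DIFFER
  Position 5: 'c' vs 'e' => DIFFER
  Position 6: 'a' vs 'a' => same
Positions that differ: 6

6


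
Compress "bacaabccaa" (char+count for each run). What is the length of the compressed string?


Input: bacaabccaa
Runs:
  'b' x 1 => "b1"
  'a' x 1 => "a1"
  'c' x 1 => "c1"
  'a' x 2 => "a2"
  'b' x 1 => "b1"
  'c' x 2 => "c2"
  'a' x 2 => "a2"
Compressed: "b1a1c1a2b1c2a2"
Compressed length: 14

14


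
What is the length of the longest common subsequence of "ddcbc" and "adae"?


LCS of "ddcbc" and "adae"
DP table:
           a    d    a    e
      0    0    0    0    0
  d   0    0    1    1    1
  d   0    0    1    1    1
  c   0    0    1    1    1
  b   0    0    1    1    1
  c   0    0    1    1    1
LCS length = dp[5][4] = 1

1


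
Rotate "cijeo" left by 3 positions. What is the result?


Input: "cijeo", rotate left by 3
First 3 characters: "cij"
Remaining characters: "eo"
Concatenate remaining + first: "eo" + "cij" = "eocij"

eocij


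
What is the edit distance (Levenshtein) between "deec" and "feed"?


Computing edit distance: "deec" -> "feed"
DP table:
           f    e    e    d
      0    1    2    3    4
  d   1    1    2    3    3
  e   2    2    1    2    3
  e   3    3    2    1    2
  c   4    4    3    2    2
Edit distance = dp[4][4] = 2

2


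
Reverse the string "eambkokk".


Input: eambkokk
Reading characters right to left:
  Position 7: 'k'
  Position 6: 'k'
  Position 5: 'o'
  Position 4: 'k'
  Position 3: 'b'
  Position 2: 'm'
  Position 1: 'a'
  Position 0: 'e'
Reversed: kkokbmae

kkokbmae


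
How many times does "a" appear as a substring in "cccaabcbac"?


Searching for "a" in "cccaabcbac"
Scanning each position:
  Position 0: "c" => no
  Position 1: "c" => no
  Position 2: "c" => no
  Position 3: "a" => MATCH
  Position 4: "a" => MATCH
  Position 5: "b" => no
  Position 6: "c" => no
  Position 7: "b" => no
  Position 8: "a" => MATCH
  Position 9: "c" => no
Total occurrences: 3

3


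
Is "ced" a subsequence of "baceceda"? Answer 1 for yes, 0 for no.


Check if "ced" is a subsequence of "baceceda"
Greedy scan:
  Position 0 ('b'): no match needed
  Position 1 ('a'): no match needed
  Position 2 ('c'): matches sub[0] = 'c'
  Position 3 ('e'): matches sub[1] = 'e'
  Position 4 ('c'): no match needed
  Position 5 ('e'): no match needed
  Position 6 ('d'): matches sub[2] = 'd'
  Position 7 ('a'): no match needed
All 3 characters matched => is a subsequence

1


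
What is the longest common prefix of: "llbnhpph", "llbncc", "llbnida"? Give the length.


Words: llbnhpph, llbncc, llbnida
  Position 0: all 'l' => match
  Position 1: all 'l' => match
  Position 2: all 'b' => match
  Position 3: all 'n' => match
  Position 4: ('h', 'c', 'i') => mismatch, stop
LCP = "llbn" (length 4)

4


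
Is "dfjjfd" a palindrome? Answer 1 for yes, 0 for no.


Input: dfjjfd
Reversed: dfjjfd
  Compare pos 0 ('d') with pos 5 ('d'): match
  Compare pos 1 ('f') with pos 4 ('f'): match
  Compare pos 2 ('j') with pos 3 ('j'): match
Result: palindrome

1


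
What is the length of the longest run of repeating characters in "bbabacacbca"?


Input: "bbabacacbca"
Scanning for longest run:
  Position 1 ('b'): continues run of 'b', length=2
  Position 2 ('a'): new char, reset run to 1
  Position 3 ('b'): new char, reset run to 1
  Position 4 ('a'): new char, reset run to 1
  Position 5 ('c'): new char, reset run to 1
  Position 6 ('a'): new char, reset run to 1
  Position 7 ('c'): new char, reset run to 1
  Position 8 ('b'): new char, reset run to 1
  Position 9 ('c'): new char, reset run to 1
  Position 10 ('a'): new char, reset run to 1
Longest run: 'b' with length 2

2


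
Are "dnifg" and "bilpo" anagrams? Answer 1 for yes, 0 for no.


Strings: "dnifg", "bilpo"
Sorted first:  dfgin
Sorted second: bilop
Differ at position 0: 'd' vs 'b' => not anagrams

0


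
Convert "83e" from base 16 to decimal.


Input: "83e" in base 16
Positional expansion:
  Digit '8' (value 8) x 16^2 = 2048
  Digit '3' (value 3) x 16^1 = 48
  Digit 'e' (value 14) x 16^0 = 14
Sum = 2110

2110


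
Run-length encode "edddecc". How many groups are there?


Input: edddecc
Scanning for consecutive runs:
  Group 1: 'e' x 1 (positions 0-0)
  Group 2: 'd' x 3 (positions 1-3)
  Group 3: 'e' x 1 (positions 4-4)
  Group 4: 'c' x 2 (positions 5-6)
Total groups: 4

4


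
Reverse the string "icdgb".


Input: icdgb
Reading characters right to left:
  Position 4: 'b'
  Position 3: 'g'
  Position 2: 'd'
  Position 1: 'c'
  Position 0: 'i'
Reversed: bgdci

bgdci


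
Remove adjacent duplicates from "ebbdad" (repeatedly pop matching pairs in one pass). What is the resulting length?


Input: ebbdad
Stack-based adjacent duplicate removal:
  Read 'e': push. Stack: e
  Read 'b': push. Stack: eb
  Read 'b': matches stack top 'b' => pop. Stack: e
  Read 'd': push. Stack: ed
  Read 'a': push. Stack: eda
  Read 'd': push. Stack: edad
Final stack: "edad" (length 4)

4


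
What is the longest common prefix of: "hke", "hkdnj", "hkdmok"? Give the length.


Words: hke, hkdnj, hkdmok
  Position 0: all 'h' => match
  Position 1: all 'k' => match
  Position 2: ('e', 'd', 'd') => mismatch, stop
LCP = "hk" (length 2)

2


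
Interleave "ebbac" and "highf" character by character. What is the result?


Interleaving "ebbac" and "highf":
  Position 0: 'e' from first, 'h' from second => "eh"
  Position 1: 'b' from first, 'i' from second => "bi"
  Position 2: 'b' from first, 'g' from second => "bg"
  Position 3: 'a' from first, 'h' from second => "ah"
  Position 4: 'c' from first, 'f' from second => "cf"
Result: ehbibgahcf

ehbibgahcf


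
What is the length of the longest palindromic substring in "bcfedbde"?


Input: "bcfedbde"
Checking substrings for palindromes:
  [3:8] "edbde" (len 5) => palindrome
  [4:7] "dbd" (len 3) => palindrome
Longest palindromic substring: "edbde" with length 5

5


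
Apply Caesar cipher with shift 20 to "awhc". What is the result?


Caesar cipher: shift "awhc" by 20
  'a' (pos 0) + 20 = pos 20 = 'u'
  'w' (pos 22) + 20 = pos 16 = 'q'
  'h' (pos 7) + 20 = pos 1 = 'b'
  'c' (pos 2) + 20 = pos 22 = 'w'
Result: uqbw

uqbw


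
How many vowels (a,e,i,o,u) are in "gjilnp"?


Input: gjilnp
Checking each character:
  'g' at position 0: consonant
  'j' at position 1: consonant
  'i' at position 2: vowel (running total: 1)
  'l' at position 3: consonant
  'n' at position 4: consonant
  'p' at position 5: consonant
Total vowels: 1

1


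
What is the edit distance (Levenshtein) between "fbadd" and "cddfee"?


Computing edit distance: "fbadd" -> "cddfee"
DP table:
           c    d    d    f    e    e
      0    1    2    3    4    5    6
  f   1    1    2    3    3    4    5
  b   2    2    2    3    4    4    5
  a   3    3    3    3    4    5    5
  d   4    4    3    3    4    5    6
  d   5    5    4    3    4    5    6
Edit distance = dp[5][6] = 6

6


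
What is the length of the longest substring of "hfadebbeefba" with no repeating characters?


Input: "hfadebbeefba"
Sliding window (track last position of each char):
  Position 0 ('h'): window [0,0] length 1 -- new best
  Position 1 ('f'): window [0,1] length 2 -- new best
  Position 2 ('a'): window [0,2] length 3 -- new best
  Position 3 ('d'): window [0,3] length 4 -- new best
  Position 4 ('e'): window [0,4] length 5 -- new best
  Position 5 ('b'): window [0,5] length 6 -- new best
  Position 6 ('b'): repeat (last at 5), move window start to 6
  Position 6 ('b'): window [6,6] length 1
  Position 7 ('e'): window [6,7] length 2
  Position 8 ('e'): repeat (last at 7), move window start to 8
  Position 8 ('e'): window [8,8] length 1
  Position 9 ('f'): window [8,9] length 2
  Position 10 ('b'): window [8,10] length 3
  Position 11 ('a'): window [8,11] length 4
Longest substring with no repeats: "hfadeb" with length 6

6


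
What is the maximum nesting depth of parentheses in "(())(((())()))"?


Input: "(())(((())()))"
Tracking depth:
  Position 0 '(': depth becomes 1
  Position 1 '(': depth becomes 2
  Position 2 ')': depth becomes 1
  Position 3 ')': depth becomes 0
  Position 4 '(': depth becomes 1
  Position 5 '(': depth becomes 2
  Position 6 '(': depth becomes 3
  Position 7 '(': depth becomes 4
  Position 8 ')': depth becomes 3
  Position 9 ')': depth becomes 2
  Position 10 '(': depth becomes 3
  Position 11 ')': depth becomes 2
  Position 12 ')': depth becomes 1
  Position 13 ')': depth becomes 0
Maximum depth reached: 4

4


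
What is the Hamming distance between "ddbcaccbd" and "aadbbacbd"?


Comparing "ddbcaccbd" and "aadbbacbd" position by position:
  Position 0: 'd' vs 'a' => differ
  Position 1: 'd' vs 'a' => differ
  Position 2: 'b' vs 'd' => differ
  Position 3: 'c' vs 'b' => differ
  Position 4: 'a' vs 'b' => differ
  Position 5: 'c' vs 'a' => differ
  Position 6: 'c' vs 'c' => same
  Position 7: 'b' vs 'b' => same
  Position 8: 'd' vs 'd' => same
Total differences (Hamming distance): 6

6


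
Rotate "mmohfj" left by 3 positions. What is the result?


Input: "mmohfj", rotate left by 3
First 3 characters: "mmo"
Remaining characters: "hfj"
Concatenate remaining + first: "hfj" + "mmo" = "hfjmmo"

hfjmmo


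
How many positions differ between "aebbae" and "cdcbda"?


Comparing "aebbae" and "cdcbda" position by position:
  Position 0: 'a' vs 'c' => DIFFER
  Position 1: 'e' vs 'd' => DIFFER
  Position 2: 'b' vs 'c' => DIFFER
  Position 3: 'b' vs 'b' => same
  Position 4: 'a' vs 'd' => DIFFER
  Position 5: 'e' vs 'a' => DIFFER
Positions that differ: 5

5


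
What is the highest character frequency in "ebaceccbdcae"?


Input: ebaceccbdcae
Character counts:
  'a': 2
  'b': 2
  'c': 4
  'd': 1
  'e': 3
Maximum frequency: 4

4


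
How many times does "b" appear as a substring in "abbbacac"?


Searching for "b" in "abbbacac"
Scanning each position:
  Position 0: "a" => no
  Position 1: "b" => MATCH
  Position 2: "b" => MATCH
  Position 3: "b" => MATCH
  Position 4: "a" => no
  Position 5: "c" => no
  Position 6: "a" => no
  Position 7: "c" => no
Total occurrences: 3

3


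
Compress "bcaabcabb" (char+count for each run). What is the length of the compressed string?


Input: bcaabcabb
Runs:
  'b' x 1 => "b1"
  'c' x 1 => "c1"
  'a' x 2 => "a2"
  'b' x 1 => "b1"
  'c' x 1 => "c1"
  'a' x 1 => "a1"
  'b' x 2 => "b2"
Compressed: "b1c1a2b1c1a1b2"
Compressed length: 14

14


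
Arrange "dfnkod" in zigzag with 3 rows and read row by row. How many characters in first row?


Zigzag "dfnkod" into 3 rows:
Placing characters:
  'd' => row 0
  'f' => row 1
  'n' => row 2
  'k' => row 1
  'o' => row 0
  'd' => row 1
Rows:
  Row 0: "do"
  Row 1: "fkd"
  Row 2: "n"
First row length: 2

2


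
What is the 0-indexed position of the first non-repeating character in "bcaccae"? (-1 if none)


Input: bcaccae
Character frequencies:
  'a': 2
  'b': 1
  'c': 3
  'e': 1
Scanning left to right for freq == 1:
  Position 0 ('b'): unique! => answer = 0

0


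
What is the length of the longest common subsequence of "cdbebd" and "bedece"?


LCS of "cdbebd" and "bedece"
DP table:
           b    e    d    e    c    e
      0    0    0    0    0    0    0
  c   0    0    0    0    0    1    1
  d   0    0    0    1    1    1    1
  b   0    1    1    1    1    1    1
  e   0    1    2    2    2    2    2
  b   0    1    2    2    2    2    2
  d   0    1    2    3    3    3    3
LCS length = dp[6][6] = 3

3


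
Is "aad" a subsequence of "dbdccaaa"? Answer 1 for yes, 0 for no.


Check if "aad" is a subsequence of "dbdccaaa"
Greedy scan:
  Position 0 ('d'): no match needed
  Position 1 ('b'): no match needed
  Position 2 ('d'): no match needed
  Position 3 ('c'): no match needed
  Position 4 ('c'): no match needed
  Position 5 ('a'): matches sub[0] = 'a'
  Position 6 ('a'): matches sub[1] = 'a'
  Position 7 ('a'): no match needed
Only matched 2/3 characters => not a subsequence

0


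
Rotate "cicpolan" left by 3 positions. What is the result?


Input: "cicpolan", rotate left by 3
First 3 characters: "cic"
Remaining characters: "polan"
Concatenate remaining + first: "polan" + "cic" = "polancic"

polancic


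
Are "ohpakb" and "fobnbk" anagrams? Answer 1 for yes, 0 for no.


Strings: "ohpakb", "fobnbk"
Sorted first:  abhkop
Sorted second: bbfkno
Differ at position 0: 'a' vs 'b' => not anagrams

0


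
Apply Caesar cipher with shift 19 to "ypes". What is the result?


Caesar cipher: shift "ypes" by 19
  'y' (pos 24) + 19 = pos 17 = 'r'
  'p' (pos 15) + 19 = pos 8 = 'i'
  'e' (pos 4) + 19 = pos 23 = 'x'
  's' (pos 18) + 19 = pos 11 = 'l'
Result: rixl

rixl


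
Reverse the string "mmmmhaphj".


Input: mmmmhaphj
Reading characters right to left:
  Position 8: 'j'
  Position 7: 'h'
  Position 6: 'p'
  Position 5: 'a'
  Position 4: 'h'
  Position 3: 'm'
  Position 2: 'm'
  Position 1: 'm'
  Position 0: 'm'
Reversed: jhpahmmmm

jhpahmmmm


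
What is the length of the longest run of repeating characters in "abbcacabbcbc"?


Input: "abbcacabbcbc"
Scanning for longest run:
  Position 1 ('b'): new char, reset run to 1
  Position 2 ('b'): continues run of 'b', length=2
  Position 3 ('c'): new char, reset run to 1
  Position 4 ('a'): new char, reset run to 1
  Position 5 ('c'): new char, reset run to 1
  Position 6 ('a'): new char, reset run to 1
  Position 7 ('b'): new char, reset run to 1
  Position 8 ('b'): continues run of 'b', length=2
  Position 9 ('c'): new char, reset run to 1
  Position 10 ('b'): new char, reset run to 1
  Position 11 ('c'): new char, reset run to 1
Longest run: 'b' with length 2

2


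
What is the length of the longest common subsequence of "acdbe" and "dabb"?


LCS of "acdbe" and "dabb"
DP table:
           d    a    b    b
      0    0    0    0    0
  a   0    0    1    1    1
  c   0    0    1    1    1
  d   0    1    1    1    1
  b   0    1    1    2    2
  e   0    1    1    2    2
LCS length = dp[5][4] = 2

2


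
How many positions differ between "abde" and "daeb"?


Comparing "abde" and "daeb" position by position:
  Position 0: 'a' vs 'd' => DIFFER
  Position 1: 'b' vs 'a' => DIFFER
  Position 2: 'd' vs 'e' => DIFFER
  Position 3: 'e' vs 'b' => DIFFER
Positions that differ: 4

4


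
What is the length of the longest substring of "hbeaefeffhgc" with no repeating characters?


Input: "hbeaefeffhgc"
Sliding window (track last position of each char):
  Position 0 ('h'): window [0,0] length 1 -- new best
  Position 1 ('b'): window [0,1] length 2 -- new best
  Position 2 ('e'): window [0,2] length 3 -- new best
  Position 3 ('a'): window [0,3] length 4 -- new best
  Position 4 ('e'): repeat (last at 2), move window start to 3
  Position 4 ('e'): window [3,4] length 2
  Position 5 ('f'): window [3,5] length 3
  Position 6 ('e'): repeat (last at 4), move window start to 5
  Position 6 ('e'): window [5,6] length 2
  Position 7 ('f'): repeat (last at 5), move window start to 6
  Position 7 ('f'): window [6,7] length 2
  Position 8 ('f'): repeat (last at 7), move window start to 8
  Position 8 ('f'): window [8,8] length 1
  Position 9 ('h'): window [8,9] length 2
  Position 10 ('g'): window [8,10] length 3
  Position 11 ('c'): window [8,11] length 4
Longest substring with no repeats: "hbea" with length 4

4


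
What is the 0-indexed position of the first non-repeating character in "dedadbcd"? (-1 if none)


Input: dedadbcd
Character frequencies:
  'a': 1
  'b': 1
  'c': 1
  'd': 4
  'e': 1
Scanning left to right for freq == 1:
  Position 0 ('d'): freq=4, skip
  Position 1 ('e'): unique! => answer = 1

1


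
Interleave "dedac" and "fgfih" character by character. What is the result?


Interleaving "dedac" and "fgfih":
  Position 0: 'd' from first, 'f' from second => "df"
  Position 1: 'e' from first, 'g' from second => "eg"
  Position 2: 'd' from first, 'f' from second => "df"
  Position 3: 'a' from first, 'i' from second => "ai"
  Position 4: 'c' from first, 'h' from second => "ch"
Result: dfegdfaich

dfegdfaich


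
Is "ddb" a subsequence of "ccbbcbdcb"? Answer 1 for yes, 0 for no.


Check if "ddb" is a subsequence of "ccbbcbdcb"
Greedy scan:
  Position 0 ('c'): no match needed
  Position 1 ('c'): no match needed
  Position 2 ('b'): no match needed
  Position 3 ('b'): no match needed
  Position 4 ('c'): no match needed
  Position 5 ('b'): no match needed
  Position 6 ('d'): matches sub[0] = 'd'
  Position 7 ('c'): no match needed
  Position 8 ('b'): no match needed
Only matched 1/3 characters => not a subsequence

0


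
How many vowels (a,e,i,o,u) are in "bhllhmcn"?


Input: bhllhmcn
Checking each character:
  'b' at position 0: consonant
  'h' at position 1: consonant
  'l' at position 2: consonant
  'l' at position 3: consonant
  'h' at position 4: consonant
  'm' at position 5: consonant
  'c' at position 6: consonant
  'n' at position 7: consonant
Total vowels: 0

0


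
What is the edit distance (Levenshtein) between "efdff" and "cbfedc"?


Computing edit distance: "efdff" -> "cbfedc"
DP table:
           c    b    f    e    d    c
      0    1    2    3    4    5    6
  e   1    1    2    3    3    4    5
  f   2    2    2    2    3    4    5
  d   3    3    3    3    3    3    4
  f   4    4    4    3    4    4    4
  f   5    5    5    4    4    5    5
Edit distance = dp[5][6] = 5

5


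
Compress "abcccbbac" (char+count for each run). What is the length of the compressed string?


Input: abcccbbac
Runs:
  'a' x 1 => "a1"
  'b' x 1 => "b1"
  'c' x 3 => "c3"
  'b' x 2 => "b2"
  'a' x 1 => "a1"
  'c' x 1 => "c1"
Compressed: "a1b1c3b2a1c1"
Compressed length: 12

12


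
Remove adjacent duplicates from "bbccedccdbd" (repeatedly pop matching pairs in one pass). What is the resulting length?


Input: bbccedccdbd
Stack-based adjacent duplicate removal:
  Read 'b': push. Stack: b
  Read 'b': matches stack top 'b' => pop. Stack: (empty)
  Read 'c': push. Stack: c
  Read 'c': matches stack top 'c' => pop. Stack: (empty)
  Read 'e': push. Stack: e
  Read 'd': push. Stack: ed
  Read 'c': push. Stack: edc
  Read 'c': matches stack top 'c' => pop. Stack: ed
  Read 'd': matches stack top 'd' => pop. Stack: e
  Read 'b': push. Stack: eb
  Read 'd': push. Stack: ebd
Final stack: "ebd" (length 3)

3


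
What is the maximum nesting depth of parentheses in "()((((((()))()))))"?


Input: "()((((((()))()))))"
Tracking depth:
  Position 0 '(': depth becomes 1
  Position 1 ')': depth becomes 0
  Position 2 '(': depth becomes 1
  Position 3 '(': depth becomes 2
  Position 4 '(': depth becomes 3
  Position 5 '(': depth becomes 4
  Position 6 '(': depth becomes 5
  Position 7 '(': depth becomes 6
  Position 8 '(': depth becomes 7
  Position 9 ')': depth becomes 6
  Position 10 ')': depth becomes 5
  Position 11 ')': depth becomes 4
  Position 12 '(': depth becomes 5
  Position 13 ')': depth becomes 4
  Position 14 ')': depth becomes 3
  Position 15 ')': depth becomes 2
  Position 16 ')': depth becomes 1
  Position 17 ')': depth becomes 0
Maximum depth reached: 7

7


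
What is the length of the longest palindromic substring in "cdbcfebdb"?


Input: "cdbcfebdb"
Checking substrings for palindromes:
  [6:9] "bdb" (len 3) => palindrome
Longest palindromic substring: "bdb" with length 3

3


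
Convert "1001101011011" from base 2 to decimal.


Input: "1001101011011" in base 2
Positional expansion:
  Digit '1' (value 1) x 2^12 = 4096
  Digit '0' (value 0) x 2^11 = 0
  Digit '0' (value 0) x 2^10 = 0
  Digit '1' (value 1) x 2^9 = 512
  Digit '1' (value 1) x 2^8 = 256
  Digit '0' (value 0) x 2^7 = 0
  Digit '1' (value 1) x 2^6 = 64
  Digit '0' (value 0) x 2^5 = 0
  Digit '1' (value 1) x 2^4 = 16
  Digit '1' (value 1) x 2^3 = 8
  Digit '0' (value 0) x 2^2 = 0
  Digit '1' (value 1) x 2^1 = 2
  Digit '1' (value 1) x 2^0 = 1
Sum = 4955

4955


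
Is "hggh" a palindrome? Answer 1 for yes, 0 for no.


Input: hggh
Reversed: hggh
  Compare pos 0 ('h') with pos 3 ('h'): match
  Compare pos 1 ('g') with pos 2 ('g'): match
Result: palindrome

1


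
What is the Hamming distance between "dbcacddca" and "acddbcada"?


Comparing "dbcacddca" and "acddbcada" position by position:
  Position 0: 'd' vs 'a' => differ
  Position 1: 'b' vs 'c' => differ
  Position 2: 'c' vs 'd' => differ
  Position 3: 'a' vs 'd' => differ
  Position 4: 'c' vs 'b' => differ
  Position 5: 'd' vs 'c' => differ
  Position 6: 'd' vs 'a' => differ
  Position 7: 'c' vs 'd' => differ
  Position 8: 'a' vs 'a' => same
Total differences (Hamming distance): 8

8


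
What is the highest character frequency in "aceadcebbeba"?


Input: aceadcebbeba
Character counts:
  'a': 3
  'b': 3
  'c': 2
  'd': 1
  'e': 3
Maximum frequency: 3

3


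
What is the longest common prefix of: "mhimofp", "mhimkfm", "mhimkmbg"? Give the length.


Words: mhimofp, mhimkfm, mhimkmbg
  Position 0: all 'm' => match
  Position 1: all 'h' => match
  Position 2: all 'i' => match
  Position 3: all 'm' => match
  Position 4: ('o', 'k', 'k') => mismatch, stop
LCP = "mhim" (length 4)

4


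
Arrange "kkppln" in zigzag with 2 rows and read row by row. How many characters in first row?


Zigzag "kkppln" into 2 rows:
Placing characters:
  'k' => row 0
  'k' => row 1
  'p' => row 0
  'p' => row 1
  'l' => row 0
  'n' => row 1
Rows:
  Row 0: "kpl"
  Row 1: "kpn"
First row length: 3

3


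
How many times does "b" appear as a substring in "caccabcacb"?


Searching for "b" in "caccabcacb"
Scanning each position:
  Position 0: "c" => no
  Position 1: "a" => no
  Position 2: "c" => no
  Position 3: "c" => no
  Position 4: "a" => no
  Position 5: "b" => MATCH
  Position 6: "c" => no
  Position 7: "a" => no
  Position 8: "c" => no
  Position 9: "b" => MATCH
Total occurrences: 2

2


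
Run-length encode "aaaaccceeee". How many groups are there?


Input: aaaaccceeee
Scanning for consecutive runs:
  Group 1: 'a' x 4 (positions 0-3)
  Group 2: 'c' x 3 (positions 4-6)
  Group 3: 'e' x 4 (positions 7-10)
Total groups: 3

3


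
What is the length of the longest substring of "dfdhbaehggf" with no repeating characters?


Input: "dfdhbaehggf"
Sliding window (track last position of each char):
  Position 0 ('d'): window [0,0] length 1 -- new best
  Position 1 ('f'): window [0,1] length 2 -- new best
  Position 2 ('d'): repeat (last at 0), move window start to 1
  Position 2 ('d'): window [1,2] length 2
  Position 3 ('h'): window [1,3] length 3 -- new best
  Position 4 ('b'): window [1,4] length 4 -- new best
  Position 5 ('a'): window [1,5] length 5 -- new best
  Position 6 ('e'): window [1,6] length 6 -- new best
  Position 7 ('h'): repeat (last at 3), move window start to 4
  Position 7 ('h'): window [4,7] length 4
  Position 8 ('g'): window [4,8] length 5
  Position 9 ('g'): repeat (last at 8), move window start to 9
  Position 9 ('g'): window [9,9] length 1
  Position 10 ('f'): window [9,10] length 2
Longest substring with no repeats: "fdhbae" with length 6

6


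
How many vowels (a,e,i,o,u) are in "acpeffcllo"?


Input: acpeffcllo
Checking each character:
  'a' at position 0: vowel (running total: 1)
  'c' at position 1: consonant
  'p' at position 2: consonant
  'e' at position 3: vowel (running total: 2)
  'f' at position 4: consonant
  'f' at position 5: consonant
  'c' at position 6: consonant
  'l' at position 7: consonant
  'l' at position 8: consonant
  'o' at position 9: vowel (running total: 3)
Total vowels: 3

3


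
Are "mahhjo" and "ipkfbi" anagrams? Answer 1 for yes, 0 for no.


Strings: "mahhjo", "ipkfbi"
Sorted first:  ahhjmo
Sorted second: bfiikp
Differ at position 0: 'a' vs 'b' => not anagrams

0


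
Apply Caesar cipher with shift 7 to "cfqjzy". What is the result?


Caesar cipher: shift "cfqjzy" by 7
  'c' (pos 2) + 7 = pos 9 = 'j'
  'f' (pos 5) + 7 = pos 12 = 'm'
  'q' (pos 16) + 7 = pos 23 = 'x'
  'j' (pos 9) + 7 = pos 16 = 'q'
  'z' (pos 25) + 7 = pos 6 = 'g'
  'y' (pos 24) + 7 = pos 5 = 'f'
Result: jmxqgf

jmxqgf


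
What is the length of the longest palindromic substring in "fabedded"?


Input: "fabedded"
Checking substrings for palindromes:
  [3:7] "edde" (len 4) => palindrome
  [5:8] "ded" (len 3) => palindrome
  [4:6] "dd" (len 2) => palindrome
Longest palindromic substring: "edde" with length 4

4


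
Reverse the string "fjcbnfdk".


Input: fjcbnfdk
Reading characters right to left:
  Position 7: 'k'
  Position 6: 'd'
  Position 5: 'f'
  Position 4: 'n'
  Position 3: 'b'
  Position 2: 'c'
  Position 1: 'j'
  Position 0: 'f'
Reversed: kdfnbcjf

kdfnbcjf
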